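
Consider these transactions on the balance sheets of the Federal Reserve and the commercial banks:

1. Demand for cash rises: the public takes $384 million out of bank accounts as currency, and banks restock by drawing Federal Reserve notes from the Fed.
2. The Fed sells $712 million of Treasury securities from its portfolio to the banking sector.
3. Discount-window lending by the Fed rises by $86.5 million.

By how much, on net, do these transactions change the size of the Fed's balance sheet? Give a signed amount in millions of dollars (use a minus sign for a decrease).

Fed balance sheet:
  Assets:      Securities −$712M, Loans to banks +$86.5M
  Liabilities: Bank reserves −$1009.5M, Currency in circulation +$384M
Change in total Fed assets = -$625.5 million.

-$625.5 million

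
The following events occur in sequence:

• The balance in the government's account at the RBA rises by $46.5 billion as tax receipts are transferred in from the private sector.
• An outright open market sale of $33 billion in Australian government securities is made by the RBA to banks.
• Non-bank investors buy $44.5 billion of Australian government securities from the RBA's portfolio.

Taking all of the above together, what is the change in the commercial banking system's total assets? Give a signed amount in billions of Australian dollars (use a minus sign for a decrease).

-$91 billion

RBA balance sheet:
  Assets:      Securities −$77.5B
  Liabilities: Bank reserves −$124B, Government deposits +$46.5B
Commercial banking system:
  Assets:      Reserves at CB −$124B, Securities +$33B
  Liabilities: Checkable deposits −$91B
Change in total bank assets = -$91 billion.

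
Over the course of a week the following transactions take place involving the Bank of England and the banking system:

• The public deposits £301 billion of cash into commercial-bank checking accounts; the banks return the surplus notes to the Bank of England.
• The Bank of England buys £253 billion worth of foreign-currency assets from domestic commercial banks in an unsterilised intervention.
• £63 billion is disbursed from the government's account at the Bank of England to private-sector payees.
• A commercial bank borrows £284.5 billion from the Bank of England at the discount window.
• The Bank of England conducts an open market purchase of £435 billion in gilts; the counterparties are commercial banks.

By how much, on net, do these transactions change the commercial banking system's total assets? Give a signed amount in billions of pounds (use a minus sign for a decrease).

+£648.5 billion

Bank of England balance sheet:
  Assets:      Securities +£435B, Loans to banks +£284.5B, Foreign assets +£253B
  Liabilities: Bank reserves +£1336.5B, Currency in circulation −£301B, Government deposits −£63B
Commercial banking system:
  Assets:      Reserves at CB +£1336.5B, Securities −£435B, Foreign assets −£253B
  Liabilities: Checkable deposits +£364B, Borrowings from CB +£284.5B
Change in total bank assets = +£648.5 billion.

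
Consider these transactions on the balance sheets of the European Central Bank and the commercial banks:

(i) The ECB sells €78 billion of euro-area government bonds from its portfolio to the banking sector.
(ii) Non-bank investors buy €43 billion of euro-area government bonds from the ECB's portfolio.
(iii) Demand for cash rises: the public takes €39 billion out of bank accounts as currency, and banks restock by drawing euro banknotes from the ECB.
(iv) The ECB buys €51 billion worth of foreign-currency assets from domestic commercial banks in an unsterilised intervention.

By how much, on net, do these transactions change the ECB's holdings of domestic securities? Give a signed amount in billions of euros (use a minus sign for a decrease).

-€121 billion

OMO sale (to banks) €78 billion: securities removed from the ECB's portfolio → −€78B.
Asset sale (to non-banks) €43 billion: securities removed from the ECB's portfolio → −€43B.
Currency withdrawal €39 billion: the ECB's securities portfolio is untouched → 0.
FX purchase €51 billion: the ECB's securities portfolio is untouched → 0.
Net: −78 − 43 + 0 + 0 = -€121 billion.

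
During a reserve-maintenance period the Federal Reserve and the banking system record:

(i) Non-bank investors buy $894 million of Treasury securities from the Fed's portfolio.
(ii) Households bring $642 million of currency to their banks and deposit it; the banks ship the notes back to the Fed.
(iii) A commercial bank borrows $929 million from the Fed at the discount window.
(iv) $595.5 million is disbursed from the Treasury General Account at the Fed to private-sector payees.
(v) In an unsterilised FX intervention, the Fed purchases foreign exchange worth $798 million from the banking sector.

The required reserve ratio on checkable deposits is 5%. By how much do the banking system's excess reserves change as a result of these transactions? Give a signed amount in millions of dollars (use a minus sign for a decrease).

Asset sale (to non-banks) $894 million: reserves −$894M, deposits −$894M.
Currency deposit $642 million: reserves +$642M, deposits +$642M.
Discount-window loan $929 million: reserves +$929M, deposits 0.
Government spending $595.5 million: reserves +$595.5M, deposits +$595.5M.
FX purchase $798 million: reserves +$798M, deposits 0.
Totals: Δreserves = +$2070.5M, Δdeposits = +$343.5M.
Δrequired reserves = 5% × +$343.5M = +$17.175M.
Δexcess reserves = Δreserves − Δrequired = +$2070.5M − (+$17.175M) = +$2053.325 million.

+$2053.325 million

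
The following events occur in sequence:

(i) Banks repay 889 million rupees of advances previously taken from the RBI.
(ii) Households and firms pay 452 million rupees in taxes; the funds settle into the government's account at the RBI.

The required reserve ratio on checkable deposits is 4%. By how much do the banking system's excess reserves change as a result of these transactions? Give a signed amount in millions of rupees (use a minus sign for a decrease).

Discount-window repayment 889 million rupees: reserves −889M, deposits 0.
Government account inflow 452 million rupees: reserves −452M, deposits −452M.
Totals: Δreserves = −1341M, Δdeposits = −452M.
Δrequired reserves = 4% × −452M = −18.08M.
Δexcess reserves = Δreserves − Δrequired = −1341M − (−18.08M) = -1322.92 million.

-1322.92 million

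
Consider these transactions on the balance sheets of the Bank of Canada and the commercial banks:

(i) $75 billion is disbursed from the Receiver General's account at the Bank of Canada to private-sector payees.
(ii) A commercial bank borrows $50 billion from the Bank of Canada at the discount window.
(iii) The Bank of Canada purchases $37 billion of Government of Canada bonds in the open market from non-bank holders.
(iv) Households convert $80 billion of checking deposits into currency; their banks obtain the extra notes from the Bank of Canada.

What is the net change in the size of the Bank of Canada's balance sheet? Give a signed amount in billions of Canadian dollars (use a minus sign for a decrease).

+$87 billion

Government spending $75 billion: only the composition of liabilities changes → 0.
Discount-window loan $50 billion: a Bank of Canada asset is acquired → +$50B.
Asset purchase (from non-banks) $37 billion: a Bank of Canada asset is acquired → +$37B.
Currency withdrawal $80 billion: only the composition of liabilities changes → 0.
Net: 0 + 50 + 37 + 0 = +$87 billion.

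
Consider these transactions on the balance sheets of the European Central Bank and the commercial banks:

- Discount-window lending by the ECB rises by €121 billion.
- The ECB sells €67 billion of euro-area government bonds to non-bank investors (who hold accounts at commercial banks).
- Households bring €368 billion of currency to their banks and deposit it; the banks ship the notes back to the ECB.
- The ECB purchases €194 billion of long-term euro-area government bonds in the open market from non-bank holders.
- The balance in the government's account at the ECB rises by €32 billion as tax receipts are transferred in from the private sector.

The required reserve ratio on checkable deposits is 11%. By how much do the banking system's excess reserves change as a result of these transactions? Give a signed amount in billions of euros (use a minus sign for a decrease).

+€533.07 billion

Discount-window loan €121 billion: reserves +€121B, deposits 0.
Asset sale (to non-banks) €67 billion: reserves −€67B, deposits −€67B.
Currency deposit €368 billion: reserves +€368B, deposits +€368B.
Asset purchase (from non-banks) €194 billion: reserves +€194B, deposits +€194B.
Government account inflow €32 billion: reserves −€32B, deposits −€32B.
Totals: Δreserves = +€584B, Δdeposits = +€463B.
Δrequired reserves = 11% × +€463B = +€50.93B.
Δexcess reserves = Δreserves − Δrequired = +€584B − (+€50.93B) = +€533.07 billion.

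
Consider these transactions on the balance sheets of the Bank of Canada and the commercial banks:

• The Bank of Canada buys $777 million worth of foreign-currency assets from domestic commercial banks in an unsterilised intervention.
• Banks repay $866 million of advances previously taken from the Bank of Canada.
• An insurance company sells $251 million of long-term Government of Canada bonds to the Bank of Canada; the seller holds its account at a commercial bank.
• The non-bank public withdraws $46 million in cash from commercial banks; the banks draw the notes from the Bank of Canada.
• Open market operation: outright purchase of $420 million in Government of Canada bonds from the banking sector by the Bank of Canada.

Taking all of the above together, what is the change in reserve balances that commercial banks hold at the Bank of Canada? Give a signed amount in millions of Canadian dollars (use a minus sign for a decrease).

+$536 million

FX purchase $777 million: the Bank of Canada pays by crediting reserve accounts → +$777M.
Discount-window repayment $866 million: repayment is debited from reserves → −$866M.
Asset purchase (from non-banks) $251 million: the Bank of Canada pays by crediting reserve accounts → +$251M.
Currency withdrawal $46 million: banks swap reserves for currency → −$46M.
OMO purchase (from banks) $420 million: the Bank of Canada pays by crediting reserve accounts → +$420M.
Net: 777 − 866 + 251 − 46 + 420 = +$536 million.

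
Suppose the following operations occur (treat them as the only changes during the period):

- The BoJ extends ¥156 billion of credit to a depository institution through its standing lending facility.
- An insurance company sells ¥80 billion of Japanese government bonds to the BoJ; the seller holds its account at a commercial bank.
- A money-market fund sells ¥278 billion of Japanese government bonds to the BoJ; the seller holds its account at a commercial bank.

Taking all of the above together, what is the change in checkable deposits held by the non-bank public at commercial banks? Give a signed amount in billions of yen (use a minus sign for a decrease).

+¥358 billion

Discount-window loan ¥156 billion: the counterparty is a bank, so public deposits are unchanged → 0.
Asset purchase (from non-banks) ¥80 billion: non-bank counterparties' bank balances rise → +¥80B.
Asset purchase (from non-banks) ¥278 billion: non-bank counterparties' bank balances rise → +¥278B.
Net: 0 + 80 + 278 = +¥358 billion.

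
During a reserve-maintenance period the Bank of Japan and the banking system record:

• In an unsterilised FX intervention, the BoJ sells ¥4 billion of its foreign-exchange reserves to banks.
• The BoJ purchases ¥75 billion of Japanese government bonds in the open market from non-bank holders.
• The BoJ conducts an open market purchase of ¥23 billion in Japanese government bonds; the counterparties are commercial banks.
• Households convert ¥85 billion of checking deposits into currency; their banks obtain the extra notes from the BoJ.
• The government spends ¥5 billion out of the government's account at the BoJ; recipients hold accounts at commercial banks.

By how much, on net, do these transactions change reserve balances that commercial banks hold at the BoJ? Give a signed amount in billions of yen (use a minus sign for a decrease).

+¥14 billion

FX sale ¥4 billion: the buying banks pay out of their reserve balances → −¥4B.
Asset purchase (from non-banks) ¥75 billion: the BoJ pays by crediting reserve accounts → +¥75B.
OMO purchase (from banks) ¥23 billion: the BoJ pays by crediting reserve accounts → +¥23B.
Currency withdrawal ¥85 billion: banks swap reserves for currency → −¥85B.
Government spending ¥5 billion: government payments flow into bank reserve accounts → +¥5B.
Net: −4 + 75 + 23 − 85 + 5 = +¥14 billion.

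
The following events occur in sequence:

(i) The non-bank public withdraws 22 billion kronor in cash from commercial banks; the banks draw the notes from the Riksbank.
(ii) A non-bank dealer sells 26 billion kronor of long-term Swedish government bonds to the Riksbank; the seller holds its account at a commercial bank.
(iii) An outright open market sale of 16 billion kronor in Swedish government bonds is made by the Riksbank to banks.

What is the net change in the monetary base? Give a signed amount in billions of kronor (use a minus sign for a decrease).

+10 billion

Riksbank balance sheet:
  Assets:      Securities +10B
  Liabilities: Bank reserves −12B, Currency in circulation +22B
Monetary base = currency + reserves: +22B + (−12B) = +10 billion.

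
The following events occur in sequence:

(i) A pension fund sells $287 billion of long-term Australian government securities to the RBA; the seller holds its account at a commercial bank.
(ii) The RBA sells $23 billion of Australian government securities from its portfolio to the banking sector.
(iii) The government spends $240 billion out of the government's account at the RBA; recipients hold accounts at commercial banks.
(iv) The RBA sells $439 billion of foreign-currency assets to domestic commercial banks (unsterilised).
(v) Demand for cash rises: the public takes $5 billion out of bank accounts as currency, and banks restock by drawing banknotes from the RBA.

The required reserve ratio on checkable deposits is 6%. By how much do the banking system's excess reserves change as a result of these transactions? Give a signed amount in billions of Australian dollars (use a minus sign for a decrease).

+$28.68 billion

Asset purchase (from non-banks) $287 billion: reserves +$287B, deposits +$287B.
OMO sale (to banks) $23 billion: reserves −$23B, deposits 0.
Government spending $240 billion: reserves +$240B, deposits +$240B.
FX sale $439 billion: reserves −$439B, deposits 0.
Currency withdrawal $5 billion: reserves −$5B, deposits −$5B.
Totals: Δreserves = +$60B, Δdeposits = +$522B.
Δrequired reserves = 6% × +$522B = +$31.32B.
Δexcess reserves = Δreserves − Δrequired = +$60B − (+$31.32B) = +$28.68 billion.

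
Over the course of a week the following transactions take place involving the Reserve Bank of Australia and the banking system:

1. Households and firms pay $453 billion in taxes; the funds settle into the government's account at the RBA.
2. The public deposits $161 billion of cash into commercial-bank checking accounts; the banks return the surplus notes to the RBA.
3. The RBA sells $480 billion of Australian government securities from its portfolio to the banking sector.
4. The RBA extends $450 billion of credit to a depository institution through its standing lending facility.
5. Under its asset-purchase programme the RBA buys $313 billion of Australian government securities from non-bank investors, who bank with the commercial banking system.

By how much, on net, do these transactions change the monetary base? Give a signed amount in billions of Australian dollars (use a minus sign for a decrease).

-$170 billion

Government account inflow $453 billion: reserves shift to a non-base liability → −$453B.
Currency deposit $161 billion: just a shift between currency and reserves — both are base money → 0.
OMO sale (to banks) $480 billion: RBA balance sheet contracts → −$480B.
Discount-window loan $450 billion: RBA balance sheet expands → +$450B.
Asset purchase (from non-banks) $313 billion: RBA balance sheet expands → +$313B.
Net: −453 + 0 − 480 + 450 + 313 = -$170 billion.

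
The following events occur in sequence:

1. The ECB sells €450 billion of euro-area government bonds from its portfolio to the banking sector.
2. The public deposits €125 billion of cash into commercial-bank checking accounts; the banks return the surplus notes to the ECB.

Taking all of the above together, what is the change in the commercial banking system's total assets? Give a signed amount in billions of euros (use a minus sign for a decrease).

+€125 billion

ECB balance sheet:
  Assets:      Securities −€450B
  Liabilities: Bank reserves −€325B, Currency in circulation −€125B
Commercial banking system:
  Assets:      Reserves at CB −€325B, Securities +€450B
  Liabilities: Checkable deposits +€125B
Change in total bank assets = +€125 billion.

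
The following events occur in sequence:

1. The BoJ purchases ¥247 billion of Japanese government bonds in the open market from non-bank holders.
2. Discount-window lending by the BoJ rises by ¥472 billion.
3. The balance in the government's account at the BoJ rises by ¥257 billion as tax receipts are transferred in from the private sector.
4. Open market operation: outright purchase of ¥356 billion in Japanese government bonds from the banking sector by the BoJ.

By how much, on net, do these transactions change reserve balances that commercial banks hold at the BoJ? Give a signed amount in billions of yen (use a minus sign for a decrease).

+¥818 billion

Asset purchase (from non-banks) ¥247 billion: the BoJ pays by crediting reserve accounts → +¥247B.
Discount-window loan ¥472 billion: the loan is credited to the bank's reserve account → +¥472B.
Government account inflow ¥257 billion: funds move from bank reserves into the government account → −¥257B.
OMO purchase (from banks) ¥356 billion: the BoJ pays by crediting reserve accounts → +¥356B.
Net: 247 + 472 − 257 + 356 = +¥818 billion.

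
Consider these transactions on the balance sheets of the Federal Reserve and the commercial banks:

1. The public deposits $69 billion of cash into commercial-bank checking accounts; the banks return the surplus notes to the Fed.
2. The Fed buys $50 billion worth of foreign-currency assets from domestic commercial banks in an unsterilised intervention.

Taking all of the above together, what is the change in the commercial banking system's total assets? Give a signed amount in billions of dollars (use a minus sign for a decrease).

Fed balance sheet:
  Assets:      Foreign assets +$50B
  Liabilities: Bank reserves +$119B, Currency in circulation −$69B
Commercial banking system:
  Assets:      Reserves at CB +$119B, Foreign assets −$50B
  Liabilities: Checkable deposits +$69B
Change in total bank assets = +$69 billion.

+$69 billion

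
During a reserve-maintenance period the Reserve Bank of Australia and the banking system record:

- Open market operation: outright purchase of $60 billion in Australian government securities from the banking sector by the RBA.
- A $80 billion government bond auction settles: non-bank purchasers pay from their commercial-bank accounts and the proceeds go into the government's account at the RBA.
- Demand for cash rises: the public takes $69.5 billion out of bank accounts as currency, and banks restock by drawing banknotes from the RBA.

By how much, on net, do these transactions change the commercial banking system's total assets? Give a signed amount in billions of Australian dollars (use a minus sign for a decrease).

RBA balance sheet:
  Assets:      Securities +$60B
  Liabilities: Bank reserves −$89.5B, Currency in circulation +$69.5B, Government deposits +$80B
Commercial banking system:
  Assets:      Reserves at CB −$89.5B, Securities −$60B
  Liabilities: Checkable deposits −$149.5B
Change in total bank assets = -$149.5 billion.

-$149.5 billion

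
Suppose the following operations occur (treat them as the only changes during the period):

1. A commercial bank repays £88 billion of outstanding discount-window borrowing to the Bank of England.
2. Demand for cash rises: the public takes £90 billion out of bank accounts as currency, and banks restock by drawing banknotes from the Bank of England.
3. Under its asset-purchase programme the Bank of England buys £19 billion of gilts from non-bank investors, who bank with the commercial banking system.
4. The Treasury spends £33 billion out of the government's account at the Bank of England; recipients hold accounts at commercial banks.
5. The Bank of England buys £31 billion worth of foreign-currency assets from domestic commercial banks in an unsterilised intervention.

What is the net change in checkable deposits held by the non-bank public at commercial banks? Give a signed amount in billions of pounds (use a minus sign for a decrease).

Discount-window repayment £88 billion: the counterparty is a bank, so public deposits are unchanged → 0.
Currency withdrawal £90 billion: non-bank counterparties' bank balances fall → −£90B.
Asset purchase (from non-banks) £19 billion: non-bank counterparties' bank balances rise → +£19B.
Government spending £33 billion: non-bank counterparties' bank balances rise → +£33B.
FX purchase £31 billion: the counterparty is a bank, so public deposits are unchanged → 0.
Net: 0 − 90 + 19 + 33 + 0 = -£38 billion.

-£38 billion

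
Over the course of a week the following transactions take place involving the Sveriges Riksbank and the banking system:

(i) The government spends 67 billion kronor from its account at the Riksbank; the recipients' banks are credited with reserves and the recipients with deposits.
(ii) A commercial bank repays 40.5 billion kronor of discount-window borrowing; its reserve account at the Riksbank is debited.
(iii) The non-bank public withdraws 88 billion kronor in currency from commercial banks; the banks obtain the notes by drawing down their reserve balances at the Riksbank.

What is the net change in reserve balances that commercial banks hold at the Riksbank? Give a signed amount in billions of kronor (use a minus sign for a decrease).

Government spending 67 billion kronor: government payments flow into bank reserve accounts → +67B.
Discount-window repayment 40.5 billion kronor: repayment is debited from reserves → −40.5B.
Currency withdrawal 88 billion kronor: banks swap reserves for currency → −88B.
Net: 67 − 40.5 − 88 = -61.5 billion.

-61.5 billion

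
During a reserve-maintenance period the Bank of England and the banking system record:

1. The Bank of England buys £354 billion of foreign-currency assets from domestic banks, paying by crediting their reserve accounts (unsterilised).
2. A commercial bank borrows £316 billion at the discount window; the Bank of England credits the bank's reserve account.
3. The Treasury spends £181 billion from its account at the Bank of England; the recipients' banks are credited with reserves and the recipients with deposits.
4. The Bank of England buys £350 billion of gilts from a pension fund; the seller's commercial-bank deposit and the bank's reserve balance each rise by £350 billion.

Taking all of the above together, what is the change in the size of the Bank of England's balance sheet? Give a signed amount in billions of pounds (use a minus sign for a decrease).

FX purchase £354 billion: a Bank of England asset is acquired → +£354B.
Discount-window loan £316 billion: a Bank of England asset is acquired → +£316B.
Government spending £181 billion: only the composition of liabilities changes → 0.
Asset purchase (from non-banks) £350 billion: a Bank of England asset is acquired → +£350B.
Net: 354 + 316 + 0 + 350 = +£1020 billion.

+£1020 billion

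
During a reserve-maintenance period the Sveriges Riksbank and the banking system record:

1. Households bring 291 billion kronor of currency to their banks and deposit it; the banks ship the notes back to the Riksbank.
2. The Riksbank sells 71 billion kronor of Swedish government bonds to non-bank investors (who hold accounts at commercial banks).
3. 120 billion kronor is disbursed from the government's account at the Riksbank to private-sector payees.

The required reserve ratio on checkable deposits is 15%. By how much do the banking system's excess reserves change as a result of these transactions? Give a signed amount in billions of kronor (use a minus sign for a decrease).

+289 billion

Currency deposit 291 billion kronor: reserves +291B, deposits +291B.
Asset sale (to non-banks) 71 billion kronor: reserves −71B, deposits −71B.
Government spending 120 billion kronor: reserves +120B, deposits +120B.
Totals: Δreserves = +340B, Δdeposits = +340B.
Δrequired reserves = 15% × +340B = +51B.
Δexcess reserves = Δreserves − Δrequired = +340B − (+51B) = +289 billion.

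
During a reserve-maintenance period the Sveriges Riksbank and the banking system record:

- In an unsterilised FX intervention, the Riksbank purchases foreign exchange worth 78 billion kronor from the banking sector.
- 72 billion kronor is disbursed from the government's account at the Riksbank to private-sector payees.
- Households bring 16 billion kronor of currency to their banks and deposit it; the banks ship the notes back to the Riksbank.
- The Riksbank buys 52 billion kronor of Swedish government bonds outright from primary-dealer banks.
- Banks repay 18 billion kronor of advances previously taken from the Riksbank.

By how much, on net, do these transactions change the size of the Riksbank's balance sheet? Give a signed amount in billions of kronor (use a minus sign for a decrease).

FX purchase 78 billion kronor: a Riksbank asset is acquired → +78B.
Government spending 72 billion kronor: only the composition of liabilities changes → 0.
Currency deposit 16 billion kronor: only the composition of liabilities changes → 0.
OMO purchase (from banks) 52 billion kronor: a Riksbank asset is acquired → +52B.
Discount-window repayment 18 billion kronor: a Riksbank asset is shed → −18B.
Net: 78 + 0 + 0 + 52 − 18 = +112 billion.

+112 billion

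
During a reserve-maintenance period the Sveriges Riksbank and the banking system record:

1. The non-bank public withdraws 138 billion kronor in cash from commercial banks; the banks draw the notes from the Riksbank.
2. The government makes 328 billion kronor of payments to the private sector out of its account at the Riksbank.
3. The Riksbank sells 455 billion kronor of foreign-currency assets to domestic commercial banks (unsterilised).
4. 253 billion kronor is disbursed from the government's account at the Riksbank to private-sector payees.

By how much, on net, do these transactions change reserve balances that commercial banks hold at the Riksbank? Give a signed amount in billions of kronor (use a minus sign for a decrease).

-12 billion

Riksbank balance sheet:
  Assets:      Foreign assets −455B
  Liabilities: Bank reserves −12B, Currency in circulation +138B, Government deposits −581B
Commercial banking system:
  Assets:      Reserves at CB −12B, Foreign assets +455B
  Liabilities: Checkable deposits +443B
So the change in reserve balances that commercial banks hold at the Riksbank is -12 billion.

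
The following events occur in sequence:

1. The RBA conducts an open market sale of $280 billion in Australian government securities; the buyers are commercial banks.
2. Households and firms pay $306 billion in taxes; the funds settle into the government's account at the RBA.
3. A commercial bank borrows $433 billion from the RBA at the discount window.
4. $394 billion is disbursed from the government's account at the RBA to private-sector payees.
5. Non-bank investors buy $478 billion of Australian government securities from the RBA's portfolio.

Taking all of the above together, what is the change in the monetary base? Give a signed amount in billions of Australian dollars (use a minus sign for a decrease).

-$237 billion

RBA balance sheet:
  Assets:      Securities −$758B, Loans to banks +$433B
  Liabilities: Bank reserves −$237B, Government deposits −$88B
Commercial banking system:
  Assets:      Reserves at CB −$237B, Securities +$280B
  Liabilities: Checkable deposits −$390B, Borrowings from CB +$433B
Monetary base = currency + reserves: 0 + (−$237B) = -$237 billion.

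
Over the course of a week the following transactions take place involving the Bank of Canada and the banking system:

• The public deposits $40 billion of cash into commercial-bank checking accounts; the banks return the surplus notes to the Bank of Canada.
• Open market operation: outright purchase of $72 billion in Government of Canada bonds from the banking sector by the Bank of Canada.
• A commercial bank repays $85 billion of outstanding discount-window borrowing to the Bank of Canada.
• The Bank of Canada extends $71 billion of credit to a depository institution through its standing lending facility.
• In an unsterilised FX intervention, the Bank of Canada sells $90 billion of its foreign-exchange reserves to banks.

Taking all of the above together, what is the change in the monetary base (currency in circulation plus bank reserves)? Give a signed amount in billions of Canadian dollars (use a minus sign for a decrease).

-$32 billion

Currency deposit $40 billion: just a shift between currency and reserves — both are base money → 0.
OMO purchase (from banks) $72 billion: Bank of Canada balance sheet expands → +$72B.
Discount-window repayment $85 billion: Bank of Canada balance sheet contracts → −$85B.
Discount-window loan $71 billion: Bank of Canada balance sheet expands → +$71B.
FX sale $90 billion: Bank of Canada balance sheet contracts → −$90B.
Net: 0 + 72 − 85 + 71 − 90 = -$32 billion.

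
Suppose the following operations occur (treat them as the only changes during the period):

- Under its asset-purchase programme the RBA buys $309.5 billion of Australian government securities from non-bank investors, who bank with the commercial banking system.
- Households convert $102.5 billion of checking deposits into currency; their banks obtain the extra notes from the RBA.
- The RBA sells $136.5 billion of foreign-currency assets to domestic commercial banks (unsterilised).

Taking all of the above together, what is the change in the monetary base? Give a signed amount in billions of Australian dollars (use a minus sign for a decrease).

+$173 billion

Asset purchase (from non-banks) $309.5 billion: RBA balance sheet expands → +$309.5B.
Currency withdrawal $102.5 billion: just a shift between currency and reserves — both are base money → 0.
FX sale $136.5 billion: RBA balance sheet contracts → −$136.5B.
Net: 309.5 + 0 − 136.5 = +$173 billion.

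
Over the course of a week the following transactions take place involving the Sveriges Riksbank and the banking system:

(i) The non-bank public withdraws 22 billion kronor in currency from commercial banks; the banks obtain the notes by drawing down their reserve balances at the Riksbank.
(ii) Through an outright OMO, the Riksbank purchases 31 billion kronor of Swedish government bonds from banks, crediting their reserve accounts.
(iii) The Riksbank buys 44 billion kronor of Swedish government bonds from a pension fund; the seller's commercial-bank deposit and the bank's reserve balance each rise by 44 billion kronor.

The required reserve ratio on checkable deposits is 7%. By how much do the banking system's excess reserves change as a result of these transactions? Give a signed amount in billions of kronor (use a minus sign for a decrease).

Currency withdrawal 22 billion kronor: reserves −22B, deposits −22B.
OMO purchase (from banks) 31 billion kronor: reserves +31B, deposits 0.
Asset purchase (from non-banks) 44 billion kronor: reserves +44B, deposits +44B.
Totals: Δreserves = +53B, Δdeposits = +22B.
Δrequired reserves = 7% × +22B = +1.54B.
Δexcess reserves = Δreserves − Δrequired = +53B − (+1.54B) = +51.46 billion.

+51.46 billion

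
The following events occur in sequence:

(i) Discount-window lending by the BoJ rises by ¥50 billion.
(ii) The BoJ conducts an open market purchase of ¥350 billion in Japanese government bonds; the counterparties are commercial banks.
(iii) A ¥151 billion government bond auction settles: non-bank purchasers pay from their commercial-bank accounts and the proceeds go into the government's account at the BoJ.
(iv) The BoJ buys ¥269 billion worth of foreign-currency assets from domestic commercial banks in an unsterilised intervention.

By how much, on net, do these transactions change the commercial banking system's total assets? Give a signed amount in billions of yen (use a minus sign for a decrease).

-¥101 billion

Discount-window loan ¥50 billion: bank balance sheets expand → +¥50B.
OMO purchase (from banks) ¥350 billion: just an asset swap on bank balance sheets → 0.
Government account inflow ¥151 billion: bank balance sheets shrink → −¥151B.
FX purchase ¥269 billion: just an asset swap on bank balance sheets → 0.
Net: 50 + 0 − 151 + 0 = -¥101 billion.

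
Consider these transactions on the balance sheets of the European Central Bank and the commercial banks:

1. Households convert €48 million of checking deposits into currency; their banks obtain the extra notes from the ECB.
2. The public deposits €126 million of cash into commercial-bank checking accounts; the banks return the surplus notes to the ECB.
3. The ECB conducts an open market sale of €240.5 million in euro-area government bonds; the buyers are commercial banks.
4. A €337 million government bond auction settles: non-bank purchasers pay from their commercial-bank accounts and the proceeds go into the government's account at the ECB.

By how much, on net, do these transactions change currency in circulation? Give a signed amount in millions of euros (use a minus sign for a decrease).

ECB balance sheet:
  Assets:      Securities −€240.5M
  Liabilities: Bank reserves −€499.5M, Currency in circulation −€78M, Government deposits +€337M
So the change in currency in circulation is -€78 million.

-€78 million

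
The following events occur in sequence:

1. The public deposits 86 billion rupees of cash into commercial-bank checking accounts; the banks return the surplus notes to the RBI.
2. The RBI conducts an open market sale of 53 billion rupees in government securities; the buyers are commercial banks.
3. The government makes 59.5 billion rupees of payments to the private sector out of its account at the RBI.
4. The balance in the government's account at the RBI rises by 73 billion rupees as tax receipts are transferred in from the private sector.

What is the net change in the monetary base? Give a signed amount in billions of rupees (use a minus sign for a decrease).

-66.5 billion

RBI balance sheet:
  Assets:      Securities −53B
  Liabilities: Bank reserves +19.5B, Currency in circulation −86B, Government deposits +13.5B
Commercial banking system:
  Assets:      Reserves at CB +19.5B, Securities +53B
  Liabilities: Checkable deposits +72.5B
Monetary base = currency + reserves: −86B + (+19.5B) = -66.5 billion.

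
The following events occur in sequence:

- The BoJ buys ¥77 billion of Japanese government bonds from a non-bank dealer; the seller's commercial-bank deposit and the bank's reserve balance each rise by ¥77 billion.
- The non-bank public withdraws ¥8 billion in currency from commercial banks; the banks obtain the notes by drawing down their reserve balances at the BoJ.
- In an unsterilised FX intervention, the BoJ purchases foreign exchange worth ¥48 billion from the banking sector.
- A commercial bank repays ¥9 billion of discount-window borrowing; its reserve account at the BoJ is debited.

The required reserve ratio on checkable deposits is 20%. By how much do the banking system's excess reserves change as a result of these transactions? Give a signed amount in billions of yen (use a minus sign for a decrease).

Asset purchase (from non-banks) ¥77 billion: reserves +¥77B, deposits +¥77B.
Currency withdrawal ¥8 billion: reserves −¥8B, deposits −¥8B.
FX purchase ¥48 billion: reserves +¥48B, deposits 0.
Discount-window repayment ¥9 billion: reserves −¥9B, deposits 0.
Totals: Δreserves = +¥108B, Δdeposits = +¥69B.
Δrequired reserves = 20% × +¥69B = +¥13.8B.
Δexcess reserves = Δreserves − Δrequired = +¥108B − (+¥13.8B) = +¥94.2 billion.

+¥94.2 billion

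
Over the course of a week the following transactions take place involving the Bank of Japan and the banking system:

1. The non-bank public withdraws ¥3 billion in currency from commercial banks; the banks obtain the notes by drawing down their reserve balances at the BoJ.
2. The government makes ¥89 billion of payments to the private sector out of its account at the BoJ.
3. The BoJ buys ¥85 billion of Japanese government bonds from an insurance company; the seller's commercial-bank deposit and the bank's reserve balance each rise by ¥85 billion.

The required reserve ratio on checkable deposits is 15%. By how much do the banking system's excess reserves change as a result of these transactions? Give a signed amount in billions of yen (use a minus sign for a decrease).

Currency withdrawal ¥3 billion: reserves −¥3B, deposits −¥3B.
Government spending ¥89 billion: reserves +¥89B, deposits +¥89B.
Asset purchase (from non-banks) ¥85 billion: reserves +¥85B, deposits +¥85B.
Totals: Δreserves = +¥171B, Δdeposits = +¥171B.
Δrequired reserves = 15% × +¥171B = +¥25.65B.
Δexcess reserves = Δreserves − Δrequired = +¥171B − (+¥25.65B) = +¥145.35 billion.

+¥145.35 billion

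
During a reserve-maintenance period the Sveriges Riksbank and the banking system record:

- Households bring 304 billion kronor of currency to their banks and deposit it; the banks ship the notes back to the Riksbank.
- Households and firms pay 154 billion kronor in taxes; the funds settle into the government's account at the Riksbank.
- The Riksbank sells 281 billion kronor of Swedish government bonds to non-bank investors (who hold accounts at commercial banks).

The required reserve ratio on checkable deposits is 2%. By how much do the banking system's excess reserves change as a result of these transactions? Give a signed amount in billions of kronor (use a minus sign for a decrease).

-128.38 billion

Currency deposit 304 billion kronor: reserves +304B, deposits +304B.
Government account inflow 154 billion kronor: reserves −154B, deposits −154B.
Asset sale (to non-banks) 281 billion kronor: reserves −281B, deposits −281B.
Totals: Δreserves = −131B, Δdeposits = −131B.
Δrequired reserves = 2% × −131B = −2.62B.
Δexcess reserves = Δreserves − Δrequired = −131B − (−2.62B) = -128.38 billion.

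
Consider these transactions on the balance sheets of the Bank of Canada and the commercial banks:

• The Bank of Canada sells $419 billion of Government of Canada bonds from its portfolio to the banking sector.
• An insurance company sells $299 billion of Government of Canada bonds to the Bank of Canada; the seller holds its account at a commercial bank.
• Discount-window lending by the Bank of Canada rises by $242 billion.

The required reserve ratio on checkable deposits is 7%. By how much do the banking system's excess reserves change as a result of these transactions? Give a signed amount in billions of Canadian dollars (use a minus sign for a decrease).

+$101.07 billion

OMO sale (to banks) $419 billion: reserves −$419B, deposits 0.
Asset purchase (from non-banks) $299 billion: reserves +$299B, deposits +$299B.
Discount-window loan $242 billion: reserves +$242B, deposits 0.
Totals: Δreserves = +$122B, Δdeposits = +$299B.
Δrequired reserves = 7% × +$299B = +$20.93B.
Δexcess reserves = Δreserves − Δrequired = +$122B − (+$20.93B) = +$101.07 billion.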